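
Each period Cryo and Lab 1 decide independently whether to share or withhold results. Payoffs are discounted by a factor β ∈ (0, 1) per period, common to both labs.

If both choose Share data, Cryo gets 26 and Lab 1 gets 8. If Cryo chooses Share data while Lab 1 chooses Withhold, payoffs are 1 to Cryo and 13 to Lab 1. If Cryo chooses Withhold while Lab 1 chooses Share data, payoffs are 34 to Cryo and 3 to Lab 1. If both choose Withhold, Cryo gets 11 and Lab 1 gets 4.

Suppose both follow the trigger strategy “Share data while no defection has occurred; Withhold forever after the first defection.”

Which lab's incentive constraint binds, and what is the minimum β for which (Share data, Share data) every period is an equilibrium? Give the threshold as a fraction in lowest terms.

Cryo: cooperation gives 26 each period; deviation gives 34 once then 11 forever.
  26/(1−β) ≥ 34 + 11β/(1−β) ⇒ β ≥ 8/23.
Lab 1: cooperation gives 8 each period; deviation gives 13 once then 4 forever.
  β ≥ 5/9.
Both must hold, so the binding constraint is Lab 1's: β ≥ 5/9.

Lab 1; β ≥ 5/9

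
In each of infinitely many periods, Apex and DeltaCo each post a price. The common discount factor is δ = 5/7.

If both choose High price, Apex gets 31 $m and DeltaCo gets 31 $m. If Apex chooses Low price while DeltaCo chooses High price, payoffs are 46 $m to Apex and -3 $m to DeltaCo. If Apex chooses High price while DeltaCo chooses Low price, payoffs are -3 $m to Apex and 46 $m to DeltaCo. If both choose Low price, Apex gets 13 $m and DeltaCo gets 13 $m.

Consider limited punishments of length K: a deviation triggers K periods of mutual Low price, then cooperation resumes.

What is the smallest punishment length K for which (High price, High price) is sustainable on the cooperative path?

No profitable deviation requires (31−13)(δ+…+δ^K) ≥ 46−31, i.e. δ+…+δ^K ≥ 5/6 ≈ 0.8333.
With δ = 5/7, the partial sums are K=1: 0.7143, K=2: 1.2245.
K = 2 is the first length at which the sum reaches 0.8333.

2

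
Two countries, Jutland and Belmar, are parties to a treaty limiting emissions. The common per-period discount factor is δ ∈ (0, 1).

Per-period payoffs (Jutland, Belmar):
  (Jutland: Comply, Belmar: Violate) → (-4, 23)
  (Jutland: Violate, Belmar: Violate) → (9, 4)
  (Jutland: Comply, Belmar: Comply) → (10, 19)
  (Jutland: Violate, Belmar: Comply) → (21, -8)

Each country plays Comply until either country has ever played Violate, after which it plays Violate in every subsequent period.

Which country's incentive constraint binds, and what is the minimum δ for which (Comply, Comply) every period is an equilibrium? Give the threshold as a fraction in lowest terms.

Jutland: cooperation gives 10 each period; deviation gives 21 once then 9 forever.
  10/(1−δ) ≥ 21 + 9δ/(1−δ) ⇒ δ ≥ 11/12.
Belmar: cooperation gives 19 each period; deviation gives 23 once then 4 forever.
  δ ≥ 4/19.
Both must hold, so the binding constraint is Jutland's: δ ≥ 11/12.

Jutland; δ ≥ 11/12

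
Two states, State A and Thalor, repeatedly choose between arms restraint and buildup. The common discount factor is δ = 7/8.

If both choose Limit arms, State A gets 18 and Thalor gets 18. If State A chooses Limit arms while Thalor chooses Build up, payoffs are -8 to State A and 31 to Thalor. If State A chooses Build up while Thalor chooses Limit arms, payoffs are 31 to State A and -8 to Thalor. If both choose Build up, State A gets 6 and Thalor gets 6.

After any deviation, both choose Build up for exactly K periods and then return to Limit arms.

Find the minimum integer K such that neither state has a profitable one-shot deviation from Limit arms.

Need Σ_{k=1}^{K} δ^k ≥ (31−18)/(18−6) = 1.0833 at δ = 7/8.
At K = 1 the sum is 0.8750 < 1.0833; at K = 2 it is 1.6406 ≥ 1.0833.
So the minimum punishment length is K = 2.

2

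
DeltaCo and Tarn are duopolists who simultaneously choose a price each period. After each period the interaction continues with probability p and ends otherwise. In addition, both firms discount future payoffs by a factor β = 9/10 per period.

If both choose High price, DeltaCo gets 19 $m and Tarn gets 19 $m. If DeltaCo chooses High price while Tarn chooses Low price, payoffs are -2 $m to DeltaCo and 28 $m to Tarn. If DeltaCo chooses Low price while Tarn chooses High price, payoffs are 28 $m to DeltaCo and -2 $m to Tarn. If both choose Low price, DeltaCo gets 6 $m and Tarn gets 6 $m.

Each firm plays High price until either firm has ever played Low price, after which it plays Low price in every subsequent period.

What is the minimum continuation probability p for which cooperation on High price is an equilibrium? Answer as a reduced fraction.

Expected continuation weight on next period's payoff is β·p = 9/10·p, which plays the role of the discount factor.
Cooperation requires 9/10·p ≥ (28−19)/(28−6) = 9/22, hence p ≥ 5/11.

5/11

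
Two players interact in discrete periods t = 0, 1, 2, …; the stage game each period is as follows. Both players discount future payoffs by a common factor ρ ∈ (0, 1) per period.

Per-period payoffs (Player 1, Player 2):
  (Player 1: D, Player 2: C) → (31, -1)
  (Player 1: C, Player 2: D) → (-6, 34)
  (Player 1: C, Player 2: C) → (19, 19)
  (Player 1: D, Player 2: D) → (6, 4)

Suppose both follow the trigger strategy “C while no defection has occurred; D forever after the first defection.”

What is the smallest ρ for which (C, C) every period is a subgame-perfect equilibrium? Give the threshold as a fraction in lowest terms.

1/2

Player 1: cooperation gives 19 each period; deviation gives 31 once then 6 forever.
  19/(1−ρ) ≥ 31 + 6ρ/(1−ρ) ⇒ ρ ≥ 12/25.
Player 2: cooperation gives 19 each period; deviation gives 34 once then 4 forever.
  ρ ≥ 15/30 = 1/2.
Both must hold, so the binding constraint is Player 2's: ρ ≥ 1/2.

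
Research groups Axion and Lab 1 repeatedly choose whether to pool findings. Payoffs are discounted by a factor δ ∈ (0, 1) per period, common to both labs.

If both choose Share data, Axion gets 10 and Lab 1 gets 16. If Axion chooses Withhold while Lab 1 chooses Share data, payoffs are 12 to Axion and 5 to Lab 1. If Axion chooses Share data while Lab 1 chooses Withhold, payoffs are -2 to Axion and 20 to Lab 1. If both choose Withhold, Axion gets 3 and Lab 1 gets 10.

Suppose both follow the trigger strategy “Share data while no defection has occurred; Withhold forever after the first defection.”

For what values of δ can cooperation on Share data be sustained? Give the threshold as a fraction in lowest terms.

Axion's threshold: (12−10)/(12−3) = 2/9.
Lab 1's threshold: (20−16)/(20−10) = 2/5.
2/9 < 2/5, so Lab 1 binds and δ* = 2/5.

2/5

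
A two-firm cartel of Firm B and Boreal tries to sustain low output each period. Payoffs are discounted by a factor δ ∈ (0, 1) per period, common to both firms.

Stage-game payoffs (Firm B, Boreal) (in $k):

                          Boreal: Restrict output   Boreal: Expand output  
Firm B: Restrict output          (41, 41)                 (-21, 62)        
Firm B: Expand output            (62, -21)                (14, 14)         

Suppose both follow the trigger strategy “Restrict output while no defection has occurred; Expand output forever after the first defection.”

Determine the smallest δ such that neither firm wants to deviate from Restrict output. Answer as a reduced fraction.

7/16

41/(1−δ) ≥ 62 + 14δ/(1−δ)
41 ≥ 62 − 48δ
δ ≥ 21/48 = 7/16.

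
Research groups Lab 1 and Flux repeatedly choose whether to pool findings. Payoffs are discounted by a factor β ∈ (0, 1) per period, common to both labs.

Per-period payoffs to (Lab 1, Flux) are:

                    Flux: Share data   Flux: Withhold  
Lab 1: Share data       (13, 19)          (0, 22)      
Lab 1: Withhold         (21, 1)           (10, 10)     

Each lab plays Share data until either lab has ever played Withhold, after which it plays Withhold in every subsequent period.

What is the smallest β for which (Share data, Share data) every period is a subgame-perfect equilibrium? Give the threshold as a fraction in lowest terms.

8/11

Lab 1: cooperation gives 13 each period; deviation gives 21 once then 10 forever.
  13/(1−β) ≥ 21 + 10β/(1−β) ⇒ β ≥ 8/11.
Flux: cooperation gives 19 each period; deviation gives 22 once then 10 forever.
  β ≥ 3/12 = 1/4.
Both must hold, so the binding constraint is Lab 1's: β ≥ 8/11.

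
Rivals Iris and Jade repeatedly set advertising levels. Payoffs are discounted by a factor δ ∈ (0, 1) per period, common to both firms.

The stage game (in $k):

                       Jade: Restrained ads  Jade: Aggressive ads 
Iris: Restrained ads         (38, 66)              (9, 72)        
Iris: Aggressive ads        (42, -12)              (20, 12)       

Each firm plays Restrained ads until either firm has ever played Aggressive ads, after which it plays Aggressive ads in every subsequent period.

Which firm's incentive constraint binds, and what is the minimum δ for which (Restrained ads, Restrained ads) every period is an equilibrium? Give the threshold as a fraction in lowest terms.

Iris; δ ≥ 2/11

Iris's threshold: (42−38)/(42−20) = 2/11.
Jade's threshold: (72−66)/(72−12) = 1/10.
2/11 > 1/10, so Iris binds and δ* = 2/11.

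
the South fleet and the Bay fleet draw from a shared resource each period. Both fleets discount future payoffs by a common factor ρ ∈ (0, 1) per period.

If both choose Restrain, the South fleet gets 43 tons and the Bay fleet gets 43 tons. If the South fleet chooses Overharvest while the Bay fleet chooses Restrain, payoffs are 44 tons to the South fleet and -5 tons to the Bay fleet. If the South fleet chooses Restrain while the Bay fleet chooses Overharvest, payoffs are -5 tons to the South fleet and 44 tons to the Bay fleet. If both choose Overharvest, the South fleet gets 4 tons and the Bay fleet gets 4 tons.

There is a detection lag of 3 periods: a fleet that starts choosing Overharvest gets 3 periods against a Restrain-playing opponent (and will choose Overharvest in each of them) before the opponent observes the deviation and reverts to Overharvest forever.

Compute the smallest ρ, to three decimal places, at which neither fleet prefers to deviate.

0.292

A deviator earns 44 for 3 periods, then 4 forever; cooperating earns 43 forever. Multiplying the IC by (1−ρ):
43 ≥ 44(1−ρ^3) + 4ρ^3, so 40·ρ^3 ≥ 1 and ρ^3 ≥ 1/40.
ρ ≥ (1/40)^(1/3) ≈ 0.292.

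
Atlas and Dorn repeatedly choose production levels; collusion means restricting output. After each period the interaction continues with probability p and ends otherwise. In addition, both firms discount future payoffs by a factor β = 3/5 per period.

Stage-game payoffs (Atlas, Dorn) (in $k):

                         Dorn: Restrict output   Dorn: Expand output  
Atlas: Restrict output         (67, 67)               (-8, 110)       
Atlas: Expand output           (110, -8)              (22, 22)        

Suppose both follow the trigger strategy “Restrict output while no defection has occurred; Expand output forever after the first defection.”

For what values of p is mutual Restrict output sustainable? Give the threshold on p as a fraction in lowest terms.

With continuation probability p and discount β, the effective per-period discount factor is βp.
Grim-trigger IC: βp ≥ (110−67)/(110−22) = 43/88.
So p ≥ (43/88)/(3/5) = 215/264.

215/264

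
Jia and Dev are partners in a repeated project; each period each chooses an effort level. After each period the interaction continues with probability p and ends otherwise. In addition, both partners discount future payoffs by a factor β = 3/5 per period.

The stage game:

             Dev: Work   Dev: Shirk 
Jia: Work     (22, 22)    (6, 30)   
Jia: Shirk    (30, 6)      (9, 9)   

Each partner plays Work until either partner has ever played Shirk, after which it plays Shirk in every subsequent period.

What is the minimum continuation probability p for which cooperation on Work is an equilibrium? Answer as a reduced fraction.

40/63

With continuation probability p and discount β, the effective per-period discount factor is βp.
Grim-trigger IC: βp ≥ (30−22)/(30−9) = 8/21.
So p ≥ (8/21)/(3/5) = 40/63.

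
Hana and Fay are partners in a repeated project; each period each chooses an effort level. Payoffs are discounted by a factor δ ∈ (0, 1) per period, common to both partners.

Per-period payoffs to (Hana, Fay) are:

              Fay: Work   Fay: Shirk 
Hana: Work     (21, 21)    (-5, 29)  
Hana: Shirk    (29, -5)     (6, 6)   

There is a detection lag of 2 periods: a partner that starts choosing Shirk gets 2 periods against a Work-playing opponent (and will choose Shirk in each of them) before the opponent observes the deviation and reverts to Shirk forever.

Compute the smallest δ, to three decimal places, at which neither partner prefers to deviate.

Deviating for the 2 undetected periods gains 29−21 = 8 per period over cooperation, then loses 21−6 = 15 per period forever once punishment starts.
Gain: 8(1 + δ + … + δ^1); loss: 15·δ^2/(1−δ).
No profitable deviation ⇔ 8(1−δ^2) ≤ 15·δ^2, i.e. δ^2 ≥ 8/(8+15) = 8/23.
Hence δ ≥ (8/23)^(1/2) ≈ 0.590.

0.590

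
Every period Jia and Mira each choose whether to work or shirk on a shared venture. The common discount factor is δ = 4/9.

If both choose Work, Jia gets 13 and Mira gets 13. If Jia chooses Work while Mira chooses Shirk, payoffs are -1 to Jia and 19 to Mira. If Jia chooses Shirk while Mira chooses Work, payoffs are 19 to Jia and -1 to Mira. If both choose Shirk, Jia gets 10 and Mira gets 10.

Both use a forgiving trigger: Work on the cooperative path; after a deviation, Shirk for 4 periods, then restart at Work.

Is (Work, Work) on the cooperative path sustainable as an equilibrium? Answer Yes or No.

No

A one-shot deviation gives 19 now, then 10 for 4 periods, then back to 13.
Gain from deviating: (19−13) today; loss: (13−10) in each of the next 4 periods.
No-deviation condition: (13−10)(δ+…+δ^4) ≥ 19−13, i.e. δ+…+δ^4 ≥ 2.
At δ = 4/9: δ+…+δ^4 = 0.7688 < 2.0000.
So cooperation is not sustainable.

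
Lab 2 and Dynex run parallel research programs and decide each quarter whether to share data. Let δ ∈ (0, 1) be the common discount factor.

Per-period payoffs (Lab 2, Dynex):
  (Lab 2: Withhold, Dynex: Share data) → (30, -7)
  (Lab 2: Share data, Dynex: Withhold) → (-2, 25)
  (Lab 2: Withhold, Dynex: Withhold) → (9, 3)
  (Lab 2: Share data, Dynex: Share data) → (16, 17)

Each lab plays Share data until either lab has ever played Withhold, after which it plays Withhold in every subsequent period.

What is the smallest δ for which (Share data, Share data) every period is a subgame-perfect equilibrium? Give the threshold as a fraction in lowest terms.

Lab 2: cooperation gives 16 each period; deviation gives 30 once then 9 forever.
  16/(1−δ) ≥ 30 + 9δ/(1−δ) ⇒ δ ≥ 14/21 = 2/3.
Dynex: cooperation gives 17 each period; deviation gives 25 once then 3 forever.
  δ ≥ 8/22 = 4/11.
Both must hold, so the binding constraint is Lab 2's: δ ≥ 2/3.

2/3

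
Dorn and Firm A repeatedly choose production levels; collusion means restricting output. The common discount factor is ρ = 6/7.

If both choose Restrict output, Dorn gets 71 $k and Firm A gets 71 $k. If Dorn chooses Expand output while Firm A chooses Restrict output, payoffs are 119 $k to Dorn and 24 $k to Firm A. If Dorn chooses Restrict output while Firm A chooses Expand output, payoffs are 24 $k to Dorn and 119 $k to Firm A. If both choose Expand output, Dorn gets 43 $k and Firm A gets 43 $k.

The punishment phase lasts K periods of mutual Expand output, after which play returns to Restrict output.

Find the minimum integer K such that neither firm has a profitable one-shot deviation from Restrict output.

3

No profitable deviation requires (71−43)(ρ+…+ρ^K) ≥ 119−71, i.e. ρ+…+ρ^K ≥ 12/7 ≈ 1.7143.
With ρ = 6/7, the partial sums are K=1: 0.8571, K=2: 1.5918, K=3: 2.2216.
K = 3 is the first length at which the sum reaches 1.7143.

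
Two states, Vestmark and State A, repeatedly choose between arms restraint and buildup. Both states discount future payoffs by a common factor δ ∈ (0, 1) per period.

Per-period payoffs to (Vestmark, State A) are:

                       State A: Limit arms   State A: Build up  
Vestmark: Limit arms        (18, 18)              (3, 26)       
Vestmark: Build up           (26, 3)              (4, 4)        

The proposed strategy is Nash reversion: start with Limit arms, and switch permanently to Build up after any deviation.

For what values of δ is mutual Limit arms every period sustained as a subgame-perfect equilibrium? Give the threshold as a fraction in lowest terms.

Under grim trigger the critical discount factor is (T−C)/(T−P) with T = 26, C = 18, P = 4.
δ* = (26−18)/(26−4) = 8/22 = 4/11.

4/11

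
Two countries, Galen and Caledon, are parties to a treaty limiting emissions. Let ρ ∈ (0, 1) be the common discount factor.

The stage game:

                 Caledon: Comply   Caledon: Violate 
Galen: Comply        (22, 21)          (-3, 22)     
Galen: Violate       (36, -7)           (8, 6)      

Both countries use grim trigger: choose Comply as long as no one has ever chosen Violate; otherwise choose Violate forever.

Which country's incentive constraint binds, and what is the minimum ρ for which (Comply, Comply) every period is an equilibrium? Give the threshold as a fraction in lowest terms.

Galen; ρ ≥ 1/2

Galen: cooperation gives 22 each period; deviation gives 36 once then 8 forever.
  22/(1−ρ) ≥ 36 + 8ρ/(1−ρ) ⇒ ρ ≥ 14/28 = 1/2.
Caledon: cooperation gives 21 each period; deviation gives 22 once then 6 forever.
  ρ ≥ 1/16.
Both must hold, so the binding constraint is Galen's: ρ ≥ 1/2.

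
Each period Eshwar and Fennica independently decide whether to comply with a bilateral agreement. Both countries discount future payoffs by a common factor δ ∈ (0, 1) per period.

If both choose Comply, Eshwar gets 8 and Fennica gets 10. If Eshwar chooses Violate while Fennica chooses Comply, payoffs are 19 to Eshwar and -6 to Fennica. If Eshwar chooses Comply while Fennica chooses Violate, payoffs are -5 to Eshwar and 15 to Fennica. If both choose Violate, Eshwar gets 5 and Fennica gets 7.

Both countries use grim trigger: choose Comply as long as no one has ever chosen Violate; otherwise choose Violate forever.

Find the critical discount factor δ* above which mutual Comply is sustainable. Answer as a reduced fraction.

11/14

For Eshwar: deviation gain 19−8 = 11, per-period punishment loss 8−5 = 3. IC gives δ ≥ 11/14.
For Fennica: gain 5, loss 3 per period, so δ ≥ 5/8.
The tighter constraint is Eshwar's, so cooperation needs δ ≥ 11/14.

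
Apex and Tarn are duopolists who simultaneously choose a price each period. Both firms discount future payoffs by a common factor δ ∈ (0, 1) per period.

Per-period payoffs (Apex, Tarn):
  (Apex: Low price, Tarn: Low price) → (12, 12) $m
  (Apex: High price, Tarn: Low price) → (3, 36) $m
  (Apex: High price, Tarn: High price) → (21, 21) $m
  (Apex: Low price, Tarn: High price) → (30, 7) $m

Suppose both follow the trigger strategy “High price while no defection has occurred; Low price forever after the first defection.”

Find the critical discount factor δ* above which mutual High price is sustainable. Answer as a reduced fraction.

5/8

For Apex: deviation gain 30−21 = 9, per-period punishment loss 21−12 = 9. IC gives δ ≥ 9/18 = 1/2.
For Tarn: gain 15, loss 9 per period, so δ ≥ 15/24 = 5/8.
The tighter constraint is Tarn's, so cooperation needs δ ≥ 5/8.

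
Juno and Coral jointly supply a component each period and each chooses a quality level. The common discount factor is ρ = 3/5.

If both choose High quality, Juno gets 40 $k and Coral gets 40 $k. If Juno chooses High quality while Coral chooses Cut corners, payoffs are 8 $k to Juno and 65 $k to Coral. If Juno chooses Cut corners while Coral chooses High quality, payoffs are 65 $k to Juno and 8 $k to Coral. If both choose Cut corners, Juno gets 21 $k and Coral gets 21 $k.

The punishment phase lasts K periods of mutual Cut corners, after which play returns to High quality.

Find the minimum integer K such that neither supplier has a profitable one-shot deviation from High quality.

No profitable deviation requires (40−21)(ρ+…+ρ^K) ≥ 65−40, i.e. ρ+…+ρ^K ≥ 25/19 ≈ 1.3158.
With ρ = 3/5, the partial sums are K=1: 0.6000, K=2: 0.9600, K=3: 1.1760, K=4: 1.3056, K=5: 1.3834.
K = 5 is the first length at which the sum reaches 1.3158.

5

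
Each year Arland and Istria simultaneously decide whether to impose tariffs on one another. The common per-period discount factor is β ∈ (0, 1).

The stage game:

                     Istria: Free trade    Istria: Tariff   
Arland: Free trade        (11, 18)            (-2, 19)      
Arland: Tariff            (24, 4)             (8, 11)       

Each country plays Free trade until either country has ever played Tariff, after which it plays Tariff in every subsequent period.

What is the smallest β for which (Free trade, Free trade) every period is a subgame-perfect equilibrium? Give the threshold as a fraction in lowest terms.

Arland: cooperation gives 11 each period; deviation gives 24 once then 8 forever.
  11/(1−β) ≥ 24 + 8β/(1−β) ⇒ β ≥ 13/16.
Istria: cooperation gives 18 each period; deviation gives 19 once then 11 forever.
  β ≥ 1/8.
Both must hold, so the binding constraint is Arland's: β ≥ 13/16.

13/16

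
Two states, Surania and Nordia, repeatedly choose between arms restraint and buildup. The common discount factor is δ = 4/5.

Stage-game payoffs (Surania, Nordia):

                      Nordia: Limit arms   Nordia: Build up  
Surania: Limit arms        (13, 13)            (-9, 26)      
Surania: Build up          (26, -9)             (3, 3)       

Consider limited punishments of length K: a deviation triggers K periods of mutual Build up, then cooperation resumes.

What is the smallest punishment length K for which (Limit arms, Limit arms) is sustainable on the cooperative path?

2

No profitable deviation requires (13−3)(δ+…+δ^K) ≥ 26−13, i.e. δ+…+δ^K ≥ 13/10 ≈ 1.3000.
With δ = 4/5, the partial sums are K=1: 0.8000, K=2: 1.4400.
K = 2 is the first length at which the sum reaches 1.3000.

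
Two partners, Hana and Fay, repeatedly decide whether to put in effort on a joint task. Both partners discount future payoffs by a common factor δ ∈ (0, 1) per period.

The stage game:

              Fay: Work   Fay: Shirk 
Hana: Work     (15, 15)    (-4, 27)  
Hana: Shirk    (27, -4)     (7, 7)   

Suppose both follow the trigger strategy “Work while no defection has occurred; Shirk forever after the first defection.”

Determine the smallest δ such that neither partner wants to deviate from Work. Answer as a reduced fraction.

3/5

Cooperation forever yields 15 each period: 15/(1−δ).
Deviating yields 27 once, then 7 forever: 27 + 7δ/(1−δ).
No profitable deviation requires 15/(1−δ) ≥ 27 + 7δ/(1−δ).
Multiplying by (1−δ): 15 ≥ 27(1−δ) + 7δ = 27 − 20δ.
So 20δ ≥ 12, i.e. δ ≥ 12/20 = 3/5.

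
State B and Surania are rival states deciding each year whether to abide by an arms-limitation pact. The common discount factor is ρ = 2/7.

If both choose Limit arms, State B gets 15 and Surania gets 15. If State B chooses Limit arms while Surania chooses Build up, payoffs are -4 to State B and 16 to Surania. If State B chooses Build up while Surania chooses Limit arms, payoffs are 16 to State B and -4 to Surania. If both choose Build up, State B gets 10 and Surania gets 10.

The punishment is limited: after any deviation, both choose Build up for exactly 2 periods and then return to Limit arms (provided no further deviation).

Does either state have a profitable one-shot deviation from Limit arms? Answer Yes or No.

Comparing payoff streams over the 3 periods until play realigns: cooperate → 15(1+ρ+…+ρ^2); deviate → 16 + 10(ρ+…+ρ^2).
Cooperation is sustained iff (15−10)(ρ+…+ρ^2) ≥ 16−15.
ρ+…+ρ^2 = 2/7·(1−(2/7)^2)/(1−2/7) = 0.3673, and (16−15)/(15−10) = 0.2000.
0.3673 ≥ 0.2000, so cooperation is sustainable.

No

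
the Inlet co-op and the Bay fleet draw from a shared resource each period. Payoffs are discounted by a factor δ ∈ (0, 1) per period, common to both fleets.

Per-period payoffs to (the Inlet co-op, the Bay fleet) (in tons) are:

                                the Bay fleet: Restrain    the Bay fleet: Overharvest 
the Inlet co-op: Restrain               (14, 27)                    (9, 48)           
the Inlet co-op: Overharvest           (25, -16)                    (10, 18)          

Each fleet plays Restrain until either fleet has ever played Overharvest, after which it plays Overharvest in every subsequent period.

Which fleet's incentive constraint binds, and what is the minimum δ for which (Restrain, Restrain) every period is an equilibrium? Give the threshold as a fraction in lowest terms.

the Inlet co-op: cooperation gives 14 each period; deviation gives 25 once then 10 forever.
  14/(1−δ) ≥ 25 + 10δ/(1−δ) ⇒ δ ≥ 11/15.
the Bay fleet: cooperation gives 27 each period; deviation gives 48 once then 18 forever.
  δ ≥ 21/30 = 7/10.
Both must hold, so the binding constraint is the Inlet co-op's: δ ≥ 11/15.

the Inlet co-op; δ ≥ 11/15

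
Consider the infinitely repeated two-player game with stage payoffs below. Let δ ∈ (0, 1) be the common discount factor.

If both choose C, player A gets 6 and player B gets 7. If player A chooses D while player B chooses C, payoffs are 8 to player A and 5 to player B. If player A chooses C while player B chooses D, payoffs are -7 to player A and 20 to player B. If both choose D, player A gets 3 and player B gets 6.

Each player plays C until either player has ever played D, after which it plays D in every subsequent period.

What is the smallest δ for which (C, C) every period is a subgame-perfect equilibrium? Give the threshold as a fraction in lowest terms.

13/14

For player A: deviation gain 8−6 = 2, per-period punishment loss 6−3 = 3. IC gives δ ≥ 2/5.
For player B: gain 13, loss 1 per period, so δ ≥ 13/14.
The tighter constraint is player B's, so cooperation needs δ ≥ 13/14.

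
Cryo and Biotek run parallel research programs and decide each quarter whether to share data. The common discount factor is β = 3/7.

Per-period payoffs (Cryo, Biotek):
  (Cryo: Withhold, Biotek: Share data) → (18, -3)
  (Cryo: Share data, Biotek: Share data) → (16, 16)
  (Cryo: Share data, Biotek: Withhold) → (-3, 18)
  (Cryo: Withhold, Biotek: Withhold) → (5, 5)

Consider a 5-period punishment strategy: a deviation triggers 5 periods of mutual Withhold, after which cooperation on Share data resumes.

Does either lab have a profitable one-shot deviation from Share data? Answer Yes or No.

Comparing payoff streams over the 6 periods until play realigns: cooperate → 16(1+β+…+β^5); deviate → 18 + 5(β+…+β^5).
Cooperation is sustained iff (16−5)(β+…+β^5) ≥ 18−16.
β+…+β^5 = 3/7·(1−(3/7)^5)/(1−3/7) = 0.7392, and (18−16)/(16−5) = 0.1818.
0.7392 ≥ 0.1818, so cooperation is sustainable.

No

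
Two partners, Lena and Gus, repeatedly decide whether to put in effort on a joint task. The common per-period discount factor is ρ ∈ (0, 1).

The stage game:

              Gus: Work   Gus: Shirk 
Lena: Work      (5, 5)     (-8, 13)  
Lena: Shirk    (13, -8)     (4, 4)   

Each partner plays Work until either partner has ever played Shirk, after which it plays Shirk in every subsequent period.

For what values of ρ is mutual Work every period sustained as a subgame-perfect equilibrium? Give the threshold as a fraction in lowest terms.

8/9

5/(1−ρ) ≥ 13 + 4ρ/(1−ρ)
5 ≥ 13 − 9ρ
ρ ≥ 8/9.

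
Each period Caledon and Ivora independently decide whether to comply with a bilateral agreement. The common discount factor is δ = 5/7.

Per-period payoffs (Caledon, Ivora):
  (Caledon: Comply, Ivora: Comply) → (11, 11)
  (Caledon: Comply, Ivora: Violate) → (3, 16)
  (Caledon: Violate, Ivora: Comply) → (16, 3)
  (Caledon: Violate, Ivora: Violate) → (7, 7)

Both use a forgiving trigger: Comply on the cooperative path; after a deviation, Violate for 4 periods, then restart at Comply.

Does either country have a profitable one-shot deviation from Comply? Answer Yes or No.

IC: δ+…+δ^4 ≥ (16−11)/(11−7) = 5/4.
At δ = 5/7: partial sum = 1.8492 ≥ 1.2500. Cooperation sustainable.

No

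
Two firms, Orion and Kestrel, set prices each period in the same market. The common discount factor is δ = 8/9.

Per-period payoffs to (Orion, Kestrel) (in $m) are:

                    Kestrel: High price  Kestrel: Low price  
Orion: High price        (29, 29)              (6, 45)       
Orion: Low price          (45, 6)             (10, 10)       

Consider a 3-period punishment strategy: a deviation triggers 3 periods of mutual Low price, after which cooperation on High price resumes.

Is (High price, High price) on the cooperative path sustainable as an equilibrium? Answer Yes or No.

Yes

A one-shot deviation gives 45 now, then 10 for 3 periods, then back to 29.
Gain from deviating: (45−29) today; loss: (29−10) in each of the next 3 periods.
No-deviation condition: (29−10)(δ+…+δ^3) ≥ 45−29, i.e. δ+…+δ^3 ≥ 16/19.
At δ = 8/9: δ+…+δ^3 = 2.3813 ≥ 0.8421.
So cooperation is sustainable.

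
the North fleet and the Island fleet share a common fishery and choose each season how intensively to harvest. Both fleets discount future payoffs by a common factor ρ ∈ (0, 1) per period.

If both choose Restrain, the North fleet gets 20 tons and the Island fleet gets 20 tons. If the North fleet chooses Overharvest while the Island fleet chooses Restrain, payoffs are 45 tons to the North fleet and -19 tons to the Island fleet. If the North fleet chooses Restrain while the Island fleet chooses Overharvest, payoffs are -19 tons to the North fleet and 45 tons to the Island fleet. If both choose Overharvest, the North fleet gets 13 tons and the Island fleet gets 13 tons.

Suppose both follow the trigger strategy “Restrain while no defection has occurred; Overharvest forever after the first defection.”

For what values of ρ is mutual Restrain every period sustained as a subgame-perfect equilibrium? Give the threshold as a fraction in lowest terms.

Under grim trigger the critical discount factor is (T−C)/(T−P) with T = 45, C = 20, P = 13.
ρ* = (45−20)/(45−13) = 25/32.

25/32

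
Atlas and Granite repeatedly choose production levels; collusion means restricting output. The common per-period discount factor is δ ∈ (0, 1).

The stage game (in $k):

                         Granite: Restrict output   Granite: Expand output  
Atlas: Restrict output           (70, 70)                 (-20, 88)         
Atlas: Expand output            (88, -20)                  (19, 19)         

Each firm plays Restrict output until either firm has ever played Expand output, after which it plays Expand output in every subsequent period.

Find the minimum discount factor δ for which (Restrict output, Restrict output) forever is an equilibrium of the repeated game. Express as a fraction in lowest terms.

One-period gain from deviating is 88 − 70 = 18. The loss is 70 − 19 = 51 in every subsequent period, with present value 51·δ/(1−δ).
Deviation is unprofitable when 51·δ/(1−δ) ≥ 18, i.e. δ/(1−δ) ≥ 6/17.
Equivalently δ ≥ 18/(18+51) = 6/23.

6/23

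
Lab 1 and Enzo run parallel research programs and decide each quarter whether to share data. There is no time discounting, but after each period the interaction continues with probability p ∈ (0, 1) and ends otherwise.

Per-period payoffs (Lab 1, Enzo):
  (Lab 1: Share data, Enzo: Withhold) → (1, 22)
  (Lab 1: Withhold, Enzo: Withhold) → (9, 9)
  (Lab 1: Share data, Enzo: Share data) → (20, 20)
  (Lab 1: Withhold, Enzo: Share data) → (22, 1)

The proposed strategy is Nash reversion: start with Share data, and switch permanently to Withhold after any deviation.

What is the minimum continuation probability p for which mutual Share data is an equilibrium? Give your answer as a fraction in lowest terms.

2/13

Expected cooperation value is 20 + p·20 + p²·20 + … = 20/(1−p); deviation gives 22 + p·9/(1−p).
20 ≥ 22(1−p) + 9p ⇒ 13p ≥ 2 ⇒ p ≥ 2/13.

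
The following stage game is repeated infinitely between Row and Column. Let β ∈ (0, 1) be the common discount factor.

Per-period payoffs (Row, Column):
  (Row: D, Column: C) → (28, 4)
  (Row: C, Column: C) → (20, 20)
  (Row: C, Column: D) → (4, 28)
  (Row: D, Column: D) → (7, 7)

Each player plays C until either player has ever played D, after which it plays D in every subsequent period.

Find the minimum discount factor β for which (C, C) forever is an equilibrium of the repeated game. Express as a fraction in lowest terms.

Cooperation forever yields 20 each period: 20/(1−β).
Deviating yields 28 once, then 7 forever: 28 + 7β/(1−β).
No profitable deviation requires 20/(1−β) ≥ 28 + 7β/(1−β).
Multiplying by (1−β): 20 ≥ 28(1−β) + 7β = 28 − 21β.
So 21β ≥ 8, i.e. β ≥ 8/21.

8/21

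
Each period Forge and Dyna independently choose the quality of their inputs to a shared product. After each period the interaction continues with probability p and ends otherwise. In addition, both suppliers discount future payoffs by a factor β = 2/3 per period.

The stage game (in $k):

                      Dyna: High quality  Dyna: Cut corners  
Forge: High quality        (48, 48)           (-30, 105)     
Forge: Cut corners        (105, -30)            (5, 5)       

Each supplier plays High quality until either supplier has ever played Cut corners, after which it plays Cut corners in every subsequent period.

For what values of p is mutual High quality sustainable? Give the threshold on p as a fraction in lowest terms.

171/200

With continuation probability p and discount β, the effective per-period discount factor is βp.
Grim-trigger IC: βp ≥ (105−48)/(105−5) = 57/100.
So p ≥ (57/100)/(2/3) = 171/200.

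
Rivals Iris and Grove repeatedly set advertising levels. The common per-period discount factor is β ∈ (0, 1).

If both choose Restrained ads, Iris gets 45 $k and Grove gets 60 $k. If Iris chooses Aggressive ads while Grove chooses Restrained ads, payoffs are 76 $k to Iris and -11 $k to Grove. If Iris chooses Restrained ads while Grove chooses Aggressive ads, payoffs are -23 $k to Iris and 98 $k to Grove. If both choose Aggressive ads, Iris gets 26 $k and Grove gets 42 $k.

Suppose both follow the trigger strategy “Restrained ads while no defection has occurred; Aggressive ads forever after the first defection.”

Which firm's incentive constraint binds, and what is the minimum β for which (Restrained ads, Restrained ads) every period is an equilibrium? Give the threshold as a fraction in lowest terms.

Grove; β ≥ 19/28

For Iris: deviation gain 76−45 = 31, per-period punishment loss 45−26 = 19. IC gives β ≥ 31/50.
For Grove: gain 38, loss 18 per period, so β ≥ 38/56 = 19/28.
The tighter constraint is Grove's, so cooperation needs β ≥ 19/28.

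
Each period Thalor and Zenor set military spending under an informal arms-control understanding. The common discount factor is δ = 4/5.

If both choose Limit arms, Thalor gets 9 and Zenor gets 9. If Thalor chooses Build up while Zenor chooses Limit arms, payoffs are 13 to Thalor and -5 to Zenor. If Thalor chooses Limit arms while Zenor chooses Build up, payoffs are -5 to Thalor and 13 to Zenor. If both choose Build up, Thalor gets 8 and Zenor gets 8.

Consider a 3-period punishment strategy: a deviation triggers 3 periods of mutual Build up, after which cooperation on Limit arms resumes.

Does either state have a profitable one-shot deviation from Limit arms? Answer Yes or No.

Yes

Comparing payoff streams over the 4 periods until play realigns: cooperate → 9(1+δ+…+δ^3); deviate → 13 + 8(δ+…+δ^3).
Cooperation is sustained iff (9−8)(δ+…+δ^3) ≥ 13−9.
δ+…+δ^3 = 4/5·(1−(4/5)^3)/(1−4/5) = 1.9520, and (13−9)/(9−8) = 4.0000.
1.9520 < 4.0000, so cooperation is not sustainable.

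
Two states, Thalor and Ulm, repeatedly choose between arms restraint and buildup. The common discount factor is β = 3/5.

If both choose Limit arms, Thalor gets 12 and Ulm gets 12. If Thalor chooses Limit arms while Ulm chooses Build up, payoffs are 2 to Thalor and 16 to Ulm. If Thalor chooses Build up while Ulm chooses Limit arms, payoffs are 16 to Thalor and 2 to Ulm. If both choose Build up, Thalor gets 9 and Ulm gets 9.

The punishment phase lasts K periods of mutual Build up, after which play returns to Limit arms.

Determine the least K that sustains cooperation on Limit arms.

5

IC: β(1−β^K)/(1−β) ≥ (16−12)/(12−9) = 4/3.
With β = 3/5: need 1 − β^K ≥ 4/3·(1−3/5)/(3/5), i.e. β^K ≤ 0.1111.
Since (3/5)^4 = 0.1296 and (3/5)^5 = 0.0778, the smallest such K is 5.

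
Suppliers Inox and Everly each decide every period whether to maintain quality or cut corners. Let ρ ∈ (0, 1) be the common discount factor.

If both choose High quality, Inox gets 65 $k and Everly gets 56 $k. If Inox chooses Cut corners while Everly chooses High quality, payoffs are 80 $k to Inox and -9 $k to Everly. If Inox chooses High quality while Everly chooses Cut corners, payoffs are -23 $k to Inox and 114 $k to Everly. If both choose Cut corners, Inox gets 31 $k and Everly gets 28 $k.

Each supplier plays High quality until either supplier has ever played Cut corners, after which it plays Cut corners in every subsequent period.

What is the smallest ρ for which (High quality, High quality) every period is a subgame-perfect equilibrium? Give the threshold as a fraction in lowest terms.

Inox: cooperation gives 65 each period; deviation gives 80 once then 31 forever.
  65/(1−ρ) ≥ 80 + 31ρ/(1−ρ) ⇒ ρ ≥ 15/49.
Everly: cooperation gives 56 each period; deviation gives 114 once then 28 forever.
  ρ ≥ 58/86 = 29/43.
Both must hold, so the binding constraint is Everly's: ρ ≥ 29/43.

29/43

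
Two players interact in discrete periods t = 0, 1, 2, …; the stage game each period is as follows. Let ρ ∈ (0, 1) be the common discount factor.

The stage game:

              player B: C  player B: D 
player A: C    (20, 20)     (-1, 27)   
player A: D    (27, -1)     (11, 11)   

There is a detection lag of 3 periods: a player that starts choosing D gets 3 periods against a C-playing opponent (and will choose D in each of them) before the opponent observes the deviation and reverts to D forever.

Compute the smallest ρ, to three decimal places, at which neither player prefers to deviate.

The best deviation is to choose D for all 3 undetected periods, earning 27 each, then 11 forever once detected.
Deviation value: 27(1−ρ^3)/(1−ρ) + 11ρ^3/(1−ρ); cooperation value: 20/(1−ρ).
IC: 20 ≥ 27(1−ρ^3) + 11ρ^3 = 27 − 16ρ^3.
So ρ^3 ≥ 7/16, giving ρ ≥ (7/16)^(1/3) ≈ 0.759.

0.759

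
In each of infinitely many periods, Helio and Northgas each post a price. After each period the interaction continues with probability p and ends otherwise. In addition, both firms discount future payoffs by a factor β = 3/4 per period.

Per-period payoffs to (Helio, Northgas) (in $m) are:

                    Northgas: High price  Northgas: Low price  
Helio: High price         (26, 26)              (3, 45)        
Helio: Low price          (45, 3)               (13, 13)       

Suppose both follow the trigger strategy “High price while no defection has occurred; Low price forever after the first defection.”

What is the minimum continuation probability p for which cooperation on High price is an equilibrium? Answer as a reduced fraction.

With continuation probability p and discount β, the effective per-period discount factor is βp.
Grim-trigger IC: βp ≥ (45−26)/(45−13) = 19/32.
So p ≥ (19/32)/(3/4) = 19/24.

19/24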